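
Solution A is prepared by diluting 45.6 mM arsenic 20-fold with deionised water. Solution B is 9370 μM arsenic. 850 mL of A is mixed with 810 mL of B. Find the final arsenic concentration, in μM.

C_A = 45.6 mM / 20 = 2.28 mM.
C_B = 9370 μM = 9.37 mM.
C_mix = (C_A·V_A + C_B·V_B)/(V_A + V_B) = (2.28×850 + 9.37×810) / 1660 = 5.74 mM = 5740 μM.

5740 μM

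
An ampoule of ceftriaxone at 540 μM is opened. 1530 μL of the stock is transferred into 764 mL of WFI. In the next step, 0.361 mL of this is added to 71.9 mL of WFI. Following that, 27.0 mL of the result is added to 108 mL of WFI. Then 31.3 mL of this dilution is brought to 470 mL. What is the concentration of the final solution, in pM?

71.8 pM

Overall dilution factor = 500.3 × 200.2 × 5 × 15.02 = 7.52 × 10⁶.
540 μM / 7.52 × 10⁶ = 7.18 × 10⁻⁵ μM = 71.8 pM.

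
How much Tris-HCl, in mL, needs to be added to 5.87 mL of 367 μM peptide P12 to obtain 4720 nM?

451 mL

4720 nM = 4.72 μM.
V₂ = C₁V₁/C₂ = 367 × 5.87 / 4.72 = 456 mL.
Diluent to add = V₂ − V₁ = 456 − 5.87 = 451 mL.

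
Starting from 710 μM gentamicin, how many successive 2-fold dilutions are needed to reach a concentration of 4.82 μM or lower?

8

Need 2ⁿ ≥ 147, so n ≥ log(147)/log(2) = 7.20.
Minimum whole steps: n = 8.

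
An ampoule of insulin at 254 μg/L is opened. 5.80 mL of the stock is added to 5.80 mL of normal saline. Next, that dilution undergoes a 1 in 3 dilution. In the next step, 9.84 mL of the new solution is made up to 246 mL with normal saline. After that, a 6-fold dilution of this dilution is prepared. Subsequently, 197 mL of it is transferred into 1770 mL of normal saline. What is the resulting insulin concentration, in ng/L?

Overall dilution factor = 2 × 3 × 25 × 6 × 9.985 = 8986.
254 μg/L / 8986 = 0.0283 μg/L = 28.3 ng/L.

28.3 ng/L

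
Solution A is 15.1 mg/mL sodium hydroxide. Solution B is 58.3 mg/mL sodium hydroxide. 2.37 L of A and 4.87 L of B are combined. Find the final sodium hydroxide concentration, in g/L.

C_mix = (C_A·V_A + C_B·V_B)/(V_A + V_B) = (15.1×2.37 + 58.3×4.87) / 7.240 = 44.2 mg/mL = 44.2 g/L.

44.2 g/L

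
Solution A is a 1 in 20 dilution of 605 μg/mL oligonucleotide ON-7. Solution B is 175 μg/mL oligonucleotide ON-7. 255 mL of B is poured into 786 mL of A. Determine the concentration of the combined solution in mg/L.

C_A = 605 μg/mL / 20 = 30.2 μg/mL.
C_mix = (C_A·V_A + C_B·V_B)/(V_A + V_B) = (30.2×786 + 175×255) / 1041 = 65.7 μg/mL = 65.7 mg/L.

65.7 mg/L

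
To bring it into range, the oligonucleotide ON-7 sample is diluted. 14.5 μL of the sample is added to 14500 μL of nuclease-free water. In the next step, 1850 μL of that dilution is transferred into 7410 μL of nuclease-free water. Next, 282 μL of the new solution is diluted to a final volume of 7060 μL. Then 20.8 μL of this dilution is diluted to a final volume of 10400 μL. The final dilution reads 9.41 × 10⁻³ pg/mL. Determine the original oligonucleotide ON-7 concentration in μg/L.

590 μg/L

Overall dilution factor = 1001 × 5.005 × 25.04 × 500 = 6.27 × 10⁷.
Original = 9.41 × 10⁻³ pg/mL × 6.27 × 10⁷ = 5.90 × 10⁵ pg/mL = 590 μg/L.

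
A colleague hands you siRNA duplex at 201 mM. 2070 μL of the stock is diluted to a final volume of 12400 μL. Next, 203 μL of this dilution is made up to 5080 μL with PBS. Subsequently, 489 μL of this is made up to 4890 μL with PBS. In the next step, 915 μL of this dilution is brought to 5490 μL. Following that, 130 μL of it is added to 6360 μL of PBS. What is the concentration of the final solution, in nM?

448 nM

Overall dilution factor = 5.990 × 25.02 × 10 × 6 × 49.92 = 4.49 × 10⁵.
201 mM / 4.49 × 10⁵ = 4.48 × 10⁻⁴ mM = 448 nM.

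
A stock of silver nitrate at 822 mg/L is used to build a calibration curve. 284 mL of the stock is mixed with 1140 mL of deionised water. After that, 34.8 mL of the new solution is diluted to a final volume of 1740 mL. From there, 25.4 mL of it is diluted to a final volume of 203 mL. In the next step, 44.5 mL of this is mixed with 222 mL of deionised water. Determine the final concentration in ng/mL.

68.5 ng/mL

Overall dilution factor = 5.014 × 50 × 7.992 × 5.989 = 1.20 × 10⁴.
822 mg/L / 1.20 × 10⁴ = 0.0685 mg/L = 68.5 ng/mL.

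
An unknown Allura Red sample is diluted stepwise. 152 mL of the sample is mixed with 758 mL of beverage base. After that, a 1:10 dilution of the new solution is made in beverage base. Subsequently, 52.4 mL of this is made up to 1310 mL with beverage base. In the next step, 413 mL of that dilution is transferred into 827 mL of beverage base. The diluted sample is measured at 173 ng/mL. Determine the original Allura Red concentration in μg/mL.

777 μg/mL

Overall dilution factor = 5.987 × 10 × 25 × 3.002 = 4494.
Original = 173 ng/mL × 4494 = 7.77 × 10⁵ ng/mL = 777 μg/mL.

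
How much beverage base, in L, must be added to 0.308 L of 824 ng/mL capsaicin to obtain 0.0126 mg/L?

19.8 L

0.0126 mg/L = 12.6 ng/mL.
V₂ = C₁V₁/C₂ = 824 × 0.308 / 12.6 = 20.1 L.
Diluent to add = V₂ − V₁ = 20.1 − 0.308 = 19.8 L.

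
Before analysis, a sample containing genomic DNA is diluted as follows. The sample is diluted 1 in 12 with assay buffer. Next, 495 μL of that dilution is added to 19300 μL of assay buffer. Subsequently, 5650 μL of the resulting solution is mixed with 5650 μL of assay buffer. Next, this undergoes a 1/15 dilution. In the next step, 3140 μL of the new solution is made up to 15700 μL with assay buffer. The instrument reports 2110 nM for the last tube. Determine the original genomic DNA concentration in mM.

Overall dilution factor = 12 × 39.99 × 2 × 15 × 5 = 7.20 × 10⁴.
Original = 2110 nM × 7.20 × 10⁴ = 1.52 × 10⁸ nM = 152 mM.

152 mM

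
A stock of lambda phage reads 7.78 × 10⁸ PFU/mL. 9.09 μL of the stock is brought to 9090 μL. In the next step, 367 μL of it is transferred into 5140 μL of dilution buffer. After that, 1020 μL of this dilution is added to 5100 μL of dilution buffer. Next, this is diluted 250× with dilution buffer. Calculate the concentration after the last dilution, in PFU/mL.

34.6 PFU/mL

Overall dilution factor = 1000 × 15.01 × 6 × 250 = 2.25 × 10⁷.
7.78 × 10⁸ PFU/mL / 2.25 × 10⁷ = 34.6 PFU/mL.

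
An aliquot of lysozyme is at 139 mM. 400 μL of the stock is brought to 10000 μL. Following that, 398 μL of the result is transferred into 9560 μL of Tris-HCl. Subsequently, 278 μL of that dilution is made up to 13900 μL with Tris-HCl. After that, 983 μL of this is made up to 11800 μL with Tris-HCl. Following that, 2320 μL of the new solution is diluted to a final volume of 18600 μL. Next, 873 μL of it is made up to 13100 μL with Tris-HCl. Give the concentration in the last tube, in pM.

3080 pM

Overall dilution factor = 25 × 25.02 × 50 × 12.00 × 8.017 × 15.01 = 4.52 × 10⁷.
139 mM / 4.52 × 10⁷ = 3.08 × 10⁻⁶ mM = 3080 pM.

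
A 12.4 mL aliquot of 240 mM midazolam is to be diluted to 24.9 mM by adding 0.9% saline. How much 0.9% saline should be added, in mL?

V₂ = C₁V₁/C₂ = 240 × 12.4 / 24.9 = 120 mL.
Diluent to add = V₂ − V₁ = 120 − 12.4 = 107 mL.

107 mL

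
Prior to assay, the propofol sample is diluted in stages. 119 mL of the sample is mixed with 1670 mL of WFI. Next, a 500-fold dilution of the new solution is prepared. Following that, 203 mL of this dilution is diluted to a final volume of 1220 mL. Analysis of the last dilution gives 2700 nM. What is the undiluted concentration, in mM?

122 mM

Overall dilution factor = 15.03 × 500 × 6.010 = 4.52 × 10⁴.
Original = 2700 nM × 4.52 × 10⁴ = 1.22 × 10⁸ nM = 122 mM.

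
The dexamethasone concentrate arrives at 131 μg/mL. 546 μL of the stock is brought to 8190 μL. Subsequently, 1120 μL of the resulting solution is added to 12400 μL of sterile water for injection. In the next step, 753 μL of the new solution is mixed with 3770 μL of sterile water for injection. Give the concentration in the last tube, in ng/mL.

Overall dilution factor = 15 × 12.07 × 6.007 = 1088.
131 μg/mL / 1088 = 0.120 μg/mL = 120 ng/mL.

120 ng/mL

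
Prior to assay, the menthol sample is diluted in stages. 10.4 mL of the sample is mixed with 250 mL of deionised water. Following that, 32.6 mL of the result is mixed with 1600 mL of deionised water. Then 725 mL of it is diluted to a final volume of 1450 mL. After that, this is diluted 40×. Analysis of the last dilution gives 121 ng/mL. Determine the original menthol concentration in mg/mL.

12.1 mg/mL

Overall dilution factor = 25.04 × 50.08 × 2 × 40 = 1.00 × 10⁵.
Original = 121 ng/mL × 1.00 × 10⁵ = 1.21 × 10⁷ ng/mL = 12.1 mg/mL.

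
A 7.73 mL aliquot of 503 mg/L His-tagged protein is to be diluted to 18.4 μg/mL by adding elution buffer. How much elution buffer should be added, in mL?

204 mL

18.4 μg/mL = 18.4 mg/L.
V₂ = C₁V₁/C₂ = 503 × 7.73 / 18.4 = 211 mL.
Diluent to add = V₂ − V₁ = 211 − 7.73 = 204 mL.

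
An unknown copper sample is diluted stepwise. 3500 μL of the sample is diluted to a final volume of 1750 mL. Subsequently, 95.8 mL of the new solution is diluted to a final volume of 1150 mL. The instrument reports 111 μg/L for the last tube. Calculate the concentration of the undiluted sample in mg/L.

Overall dilution factor = 500 × 12.00 = 6002.
Original = 111 μg/L × 6002 = 6.66 × 10⁵ μg/L = 666 mg/L.

666 mg/L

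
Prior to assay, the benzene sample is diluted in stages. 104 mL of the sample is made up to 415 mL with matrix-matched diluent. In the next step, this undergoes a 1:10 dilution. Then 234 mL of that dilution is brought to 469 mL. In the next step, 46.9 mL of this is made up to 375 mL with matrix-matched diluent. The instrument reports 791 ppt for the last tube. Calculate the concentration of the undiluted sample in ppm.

Overall dilution factor = 3.990 × 10 × 2.004 × 7.996 = 639.
Original = 791 ppt × 639 = 5.06 × 10⁵ ppt = 0.506 ppm.

0.506 ppm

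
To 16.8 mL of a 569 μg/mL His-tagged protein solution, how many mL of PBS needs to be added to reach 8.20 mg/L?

8.20 mg/L = 8.20 μg/mL.
V₂ = C₁V₁/C₂ = 569 × 16.8 / 8.20 = 1166 mL.
Diluent to add = V₂ − V₁ = 1166 − 16.8 = 1150 mL.

1150 mL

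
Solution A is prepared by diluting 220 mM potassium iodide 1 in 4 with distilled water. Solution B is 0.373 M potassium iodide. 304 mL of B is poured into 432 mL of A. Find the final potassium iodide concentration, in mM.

186 mM

C_A = 220 mM / 4 = 55.0 mM.
C_B = 0.373 M = 373 mM.
C_mix = (C_A·V_A + C_B·V_B)/(V_A + V_B) = (55.0×432 + 373×304) / 736.0 = 186 mM.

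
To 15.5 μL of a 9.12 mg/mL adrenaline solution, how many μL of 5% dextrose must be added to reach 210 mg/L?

210 mg/L = 0.210 mg/mL.
V₂ = C₁V₁/C₂ = 9.12 × 15.5 / 0.210 = 673 μL.
Diluent to add = V₂ − V₁ = 673 − 15.5 = 658 μL.

658 μL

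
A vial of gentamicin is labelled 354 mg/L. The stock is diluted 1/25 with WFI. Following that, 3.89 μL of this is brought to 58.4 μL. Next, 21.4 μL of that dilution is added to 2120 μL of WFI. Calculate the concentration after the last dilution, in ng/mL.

Overall dilution factor = 25 × 15.01 × 100.1 = 3.76 × 10⁴.
354 mg/L / 3.76 × 10⁴ = 9.43 × 10⁻³ mg/L = 9.43 ng/mL.

9.43 ng/mL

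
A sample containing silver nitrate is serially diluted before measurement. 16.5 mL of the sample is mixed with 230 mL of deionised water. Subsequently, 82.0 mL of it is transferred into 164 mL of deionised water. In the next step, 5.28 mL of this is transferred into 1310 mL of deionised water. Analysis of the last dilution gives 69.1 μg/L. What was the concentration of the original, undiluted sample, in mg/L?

Overall dilution factor = 14.94 × 3 × 249.1 = 1.12 × 10⁴.
Original = 69.1 μg/L × 1.12 × 10⁴ = 7.71 × 10⁵ μg/L = 771 mg/L.

771 mg/L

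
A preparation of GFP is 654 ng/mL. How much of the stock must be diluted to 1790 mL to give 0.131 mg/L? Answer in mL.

0.131 mg/L = 131 ng/mL.
V₁ = C₂V₂/C₁ = 131 × 1790 / 654 = 359 mL.

359 mL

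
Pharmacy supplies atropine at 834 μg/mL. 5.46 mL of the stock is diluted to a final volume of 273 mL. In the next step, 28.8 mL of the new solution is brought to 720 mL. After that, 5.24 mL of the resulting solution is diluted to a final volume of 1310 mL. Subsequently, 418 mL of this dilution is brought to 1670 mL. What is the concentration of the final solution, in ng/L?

668 ng/L

Overall dilution factor = 50 × 25 × 250 × 3.995 = 1.25 × 10⁶.
834 μg/mL / 1.25 × 10⁶ = 6.68 × 10⁻⁴ μg/mL = 668 ng/L.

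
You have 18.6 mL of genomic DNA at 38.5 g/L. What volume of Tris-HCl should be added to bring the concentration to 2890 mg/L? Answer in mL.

2890 mg/L = 2.89 g/L.
V₂ = C₁V₁/C₂ = 38.5 × 18.6 / 2.89 = 248 mL.
Diluent to add = V₂ − V₁ = 248 − 18.6 = 229 mL.

229 mL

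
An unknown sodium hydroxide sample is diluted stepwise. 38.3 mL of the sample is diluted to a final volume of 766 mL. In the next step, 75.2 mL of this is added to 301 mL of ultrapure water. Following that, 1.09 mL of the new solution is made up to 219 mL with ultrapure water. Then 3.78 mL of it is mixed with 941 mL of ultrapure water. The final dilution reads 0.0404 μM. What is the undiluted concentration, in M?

0.203 M

Overall dilution factor = 20 × 5.003 × 200.9 × 249.9 = 5.02 × 10⁶.
Original = 0.0404 μM × 5.02 × 10⁶ = 2.03 × 10⁵ μM = 0.203 M.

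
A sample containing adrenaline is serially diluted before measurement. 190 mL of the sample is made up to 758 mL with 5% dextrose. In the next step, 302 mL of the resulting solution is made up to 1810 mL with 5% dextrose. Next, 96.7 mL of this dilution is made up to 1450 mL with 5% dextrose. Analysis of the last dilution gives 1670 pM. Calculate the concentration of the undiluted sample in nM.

599 nM

Overall dilution factor = 3.989 × 5.993 × 14.99 = 359.
Original = 1670 pM × 359 = 5.99 × 10⁵ pM = 599 nM.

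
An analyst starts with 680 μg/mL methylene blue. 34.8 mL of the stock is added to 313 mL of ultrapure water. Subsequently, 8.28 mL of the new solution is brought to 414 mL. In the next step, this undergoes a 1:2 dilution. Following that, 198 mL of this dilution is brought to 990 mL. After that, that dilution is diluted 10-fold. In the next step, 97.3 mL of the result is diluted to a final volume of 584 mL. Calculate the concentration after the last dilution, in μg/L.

Overall dilution factor = 9.994 × 50 × 2 × 5 × 10 × 6.002 = 3.00 × 10⁵.
680 μg/mL / 3.00 × 10⁵ = 2.27 × 10⁻³ μg/mL = 2.27 μg/L.

2.27 μg/L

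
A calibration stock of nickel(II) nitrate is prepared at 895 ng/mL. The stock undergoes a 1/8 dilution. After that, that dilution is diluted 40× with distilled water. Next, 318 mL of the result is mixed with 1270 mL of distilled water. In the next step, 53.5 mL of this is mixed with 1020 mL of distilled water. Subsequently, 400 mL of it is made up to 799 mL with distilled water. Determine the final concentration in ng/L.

Overall dilution factor = 8 × 40 × 4.994 × 20.07 × 1.998 = 6.40 × 10⁴.
895 ng/mL / 6.40 × 10⁴ = 0.0140 ng/mL = 14.0 ng/L.

14.0 ng/L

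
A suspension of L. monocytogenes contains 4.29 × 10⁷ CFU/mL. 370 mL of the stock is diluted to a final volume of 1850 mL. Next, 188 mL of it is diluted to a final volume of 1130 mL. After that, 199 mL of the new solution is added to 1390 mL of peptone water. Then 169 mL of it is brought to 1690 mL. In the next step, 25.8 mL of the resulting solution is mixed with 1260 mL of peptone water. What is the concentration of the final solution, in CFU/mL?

Overall dilution factor = 5 × 6.011 × 7.985 × 10 × 49.84 = 1.20 × 10⁵.
4.29 × 10⁷ CFU/mL / 1.20 × 10⁵ = 359 CFU/mL.

359 CFU/mL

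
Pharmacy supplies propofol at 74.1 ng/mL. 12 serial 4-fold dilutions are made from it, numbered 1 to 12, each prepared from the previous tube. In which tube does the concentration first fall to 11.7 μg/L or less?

tube 2

Tube n has concentration 74.1 ng/mL / 4ⁿ.
Need 4ⁿ ≥ 74.1 ng/mL / 11.7 μg/L = 6.33, so n ≥ 1.33.
First such tube: n = 2.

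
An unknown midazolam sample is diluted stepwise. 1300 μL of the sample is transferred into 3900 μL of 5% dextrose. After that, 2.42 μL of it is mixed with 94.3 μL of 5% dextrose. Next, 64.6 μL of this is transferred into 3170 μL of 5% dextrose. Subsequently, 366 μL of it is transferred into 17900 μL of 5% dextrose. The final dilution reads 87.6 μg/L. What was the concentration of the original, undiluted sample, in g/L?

Overall dilution factor = 4 × 39.97 × 50.07 × 49.91 = 3.99 × 10⁵.
Original = 87.6 μg/L × 3.99 × 10⁵ = 3.50 × 10⁷ μg/L = 35.0 g/L.

35.0 g/L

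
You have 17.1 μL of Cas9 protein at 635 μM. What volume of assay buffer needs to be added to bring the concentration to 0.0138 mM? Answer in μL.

770 μL

0.0138 mM = 13.8 μM.
V₂ = C₁V₁/C₂ = 635 × 17.1 / 13.8 = 787 μL.
Diluent to add = V₂ − V₁ = 787 − 17.1 = 770 μL.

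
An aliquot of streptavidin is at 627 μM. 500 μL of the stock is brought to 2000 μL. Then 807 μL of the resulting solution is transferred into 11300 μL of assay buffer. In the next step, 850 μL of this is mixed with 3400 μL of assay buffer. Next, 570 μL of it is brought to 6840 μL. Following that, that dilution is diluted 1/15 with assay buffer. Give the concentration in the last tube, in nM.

11.6 nM

Overall dilution factor = 4 × 15.00 × 5 × 12 × 15 = 5.40 × 10⁴.
627 μM / 5.40 × 10⁴ = 0.0116 μM = 11.6 nM.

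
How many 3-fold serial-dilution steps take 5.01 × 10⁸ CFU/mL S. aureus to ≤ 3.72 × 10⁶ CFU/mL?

Need 3ⁿ ≥ 135, so n ≥ log(135)/log(3) = 4.46.
Minimum whole steps: n = 5.

5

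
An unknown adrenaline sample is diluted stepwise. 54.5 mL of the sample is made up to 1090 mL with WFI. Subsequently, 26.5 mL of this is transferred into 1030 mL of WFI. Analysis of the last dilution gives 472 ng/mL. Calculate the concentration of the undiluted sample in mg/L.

376 mg/L

Overall dilution factor = 20 × 39.87 = 797.
Original = 472 ng/mL × 797 = 3.76 × 10⁵ ng/mL = 376 mg/L.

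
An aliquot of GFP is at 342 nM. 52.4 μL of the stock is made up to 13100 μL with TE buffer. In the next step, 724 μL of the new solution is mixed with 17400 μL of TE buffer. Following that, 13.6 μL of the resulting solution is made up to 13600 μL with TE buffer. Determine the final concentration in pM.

0.0546 pM

Overall dilution factor = 250 × 25.03 × 1000 = 6.26 × 10⁶.
342 nM / 6.26 × 10⁶ = 5.46 × 10⁻⁵ nM = 0.0546 pM.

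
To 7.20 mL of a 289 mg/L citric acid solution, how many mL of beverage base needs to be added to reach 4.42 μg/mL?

464 mL

4.42 μg/mL = 4.42 mg/L.
V₂ = C₁V₁/C₂ = 289 × 7.20 / 4.42 = 471 mL.
Diluent to add = V₂ − V₁ = 471 − 7.20 = 464 mL.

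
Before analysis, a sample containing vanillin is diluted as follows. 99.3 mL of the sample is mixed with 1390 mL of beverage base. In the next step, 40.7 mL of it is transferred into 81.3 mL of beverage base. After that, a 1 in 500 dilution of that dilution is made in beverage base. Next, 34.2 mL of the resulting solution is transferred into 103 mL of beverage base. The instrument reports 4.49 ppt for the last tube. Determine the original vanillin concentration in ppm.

Overall dilution factor = 15.00 × 2.998 × 500 × 4.012 = 9.02 × 10⁴.
Original = 4.49 ppt × 9.02 × 10⁴ = 4.05 × 10⁵ ppt = 0.405 ppm.

0.405 ppm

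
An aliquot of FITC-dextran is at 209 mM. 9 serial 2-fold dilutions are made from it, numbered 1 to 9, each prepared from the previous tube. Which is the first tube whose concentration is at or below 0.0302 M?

tube 3

Tube n has concentration 209 mM / 2ⁿ.
Need 2ⁿ ≥ 209 mM / 0.0302 M = 6.92, so n ≥ 2.79.
First such tube: n = 3.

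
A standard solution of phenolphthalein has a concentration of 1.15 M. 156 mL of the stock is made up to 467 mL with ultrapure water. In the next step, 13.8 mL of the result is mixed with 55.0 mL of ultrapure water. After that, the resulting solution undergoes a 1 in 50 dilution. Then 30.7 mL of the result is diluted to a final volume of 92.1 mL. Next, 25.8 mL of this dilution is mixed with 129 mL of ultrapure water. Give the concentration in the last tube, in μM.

85.6 μM

Overall dilution factor = 2.994 × 4.986 × 50 × 3 × 6 = 1.34 × 10⁴.
1.15 M / 1.34 × 10⁴ = 8.56 × 10⁻⁵ M = 85.6 μM.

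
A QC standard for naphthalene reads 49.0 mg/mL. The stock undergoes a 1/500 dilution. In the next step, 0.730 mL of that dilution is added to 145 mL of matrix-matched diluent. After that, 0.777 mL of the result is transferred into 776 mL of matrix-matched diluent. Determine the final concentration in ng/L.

Overall dilution factor = 500 × 199.6 × 999.7 = 9.98 × 10⁷.
49.0 mg/mL / 9.98 × 10⁷ = 4.91 × 10⁻⁷ mg/mL = 491 ng/L.

491 ng/L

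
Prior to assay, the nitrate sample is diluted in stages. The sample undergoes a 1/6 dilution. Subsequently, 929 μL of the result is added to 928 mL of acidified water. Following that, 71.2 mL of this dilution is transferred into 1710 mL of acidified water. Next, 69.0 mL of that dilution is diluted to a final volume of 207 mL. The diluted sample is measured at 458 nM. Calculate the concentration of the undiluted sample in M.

Overall dilution factor = 6 × 999.9 × 25.02 × 3 = 4.50 × 10⁵.
Original = 458 nM × 4.50 × 10⁵ = 2.06 × 10⁸ nM = 0.206 M.

0.206 M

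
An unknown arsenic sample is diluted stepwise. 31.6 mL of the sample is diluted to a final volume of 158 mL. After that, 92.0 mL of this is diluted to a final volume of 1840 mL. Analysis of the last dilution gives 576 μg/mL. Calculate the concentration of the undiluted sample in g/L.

Overall dilution factor = 5 × 20 = 100.
Original = 576 μg/mL × 100 = 5.76 × 10⁴ μg/mL = 57.6 g/L.

57.6 g/L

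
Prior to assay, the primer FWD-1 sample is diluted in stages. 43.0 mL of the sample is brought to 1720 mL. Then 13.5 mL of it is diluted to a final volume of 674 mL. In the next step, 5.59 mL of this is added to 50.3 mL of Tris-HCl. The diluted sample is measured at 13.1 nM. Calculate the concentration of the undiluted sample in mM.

0.262 mM

Overall dilution factor = 40 × 49.93 × 9.998 = 2.00 × 10⁴.
Original = 13.1 nM × 2.00 × 10⁴ = 2.62 × 10⁵ nM = 0.262 mM.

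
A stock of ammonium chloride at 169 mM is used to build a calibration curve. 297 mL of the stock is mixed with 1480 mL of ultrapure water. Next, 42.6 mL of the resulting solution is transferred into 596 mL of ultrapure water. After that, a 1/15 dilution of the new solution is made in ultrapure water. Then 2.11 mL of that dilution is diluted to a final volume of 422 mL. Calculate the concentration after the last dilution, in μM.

0.628 μM

Overall dilution factor = 5.983 × 14.99 × 15 × 200 = 2.69 × 10⁵.
169 mM / 2.69 × 10⁵ = 6.28 × 10⁻⁴ mM = 0.628 μM.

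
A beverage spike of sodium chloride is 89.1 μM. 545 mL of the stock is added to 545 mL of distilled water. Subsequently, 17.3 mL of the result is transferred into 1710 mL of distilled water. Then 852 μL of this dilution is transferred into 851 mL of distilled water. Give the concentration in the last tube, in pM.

446 pM

Overall dilution factor = 2 × 99.84 × 999.8 = 2.00 × 10⁵.
89.1 μM / 2.00 × 10⁵ = 4.46 × 10⁻⁴ μM = 446 pM.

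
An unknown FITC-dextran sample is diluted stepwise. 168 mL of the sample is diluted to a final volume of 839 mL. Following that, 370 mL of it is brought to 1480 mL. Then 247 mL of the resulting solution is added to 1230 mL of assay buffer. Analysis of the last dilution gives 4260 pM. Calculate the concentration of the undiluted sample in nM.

Overall dilution factor = 4.994 × 4 × 5.980 = 119.
Original = 4260 pM × 119 = 5.09 × 10⁵ pM = 509 nM.

509 nM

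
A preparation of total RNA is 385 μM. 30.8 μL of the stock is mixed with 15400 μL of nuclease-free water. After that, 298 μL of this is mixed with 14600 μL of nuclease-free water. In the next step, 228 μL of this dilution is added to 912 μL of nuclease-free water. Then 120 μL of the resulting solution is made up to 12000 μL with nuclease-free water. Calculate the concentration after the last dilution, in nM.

0.0307 nM

Overall dilution factor = 501 × 49.99 × 5 × 100 = 1.25 × 10⁷.
385 μM / 1.25 × 10⁷ = 3.07 × 10⁻⁵ μM = 0.0307 nM.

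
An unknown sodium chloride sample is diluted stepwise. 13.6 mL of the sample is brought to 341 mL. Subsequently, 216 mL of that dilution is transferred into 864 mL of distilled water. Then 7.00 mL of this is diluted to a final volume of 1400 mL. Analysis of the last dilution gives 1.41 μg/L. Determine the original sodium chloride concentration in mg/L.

35.4 mg/L

Overall dilution factor = 25.07 × 5 × 200 = 2.51 × 10⁴.
Original = 1.41 μg/L × 2.51 × 10⁴ = 3.54 × 10⁴ μg/L = 35.4 mg/L.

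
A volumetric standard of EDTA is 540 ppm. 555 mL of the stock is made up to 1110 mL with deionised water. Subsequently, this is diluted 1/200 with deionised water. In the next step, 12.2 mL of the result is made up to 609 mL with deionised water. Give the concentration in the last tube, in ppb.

Overall dilution factor = 2 × 200 × 49.92 = 2.00 × 10⁴.
540 ppm / 2.00 × 10⁴ = 0.0270 ppm = 27.0 ppb.

27.0 ppb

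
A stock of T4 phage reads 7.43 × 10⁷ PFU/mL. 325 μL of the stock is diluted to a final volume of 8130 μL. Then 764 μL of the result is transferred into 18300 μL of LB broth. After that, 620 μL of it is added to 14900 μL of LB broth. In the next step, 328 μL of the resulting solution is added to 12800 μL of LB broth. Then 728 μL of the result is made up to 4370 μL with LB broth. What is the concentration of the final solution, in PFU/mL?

Overall dilution factor = 25.02 × 24.95 × 25.03 × 40.02 × 6.003 = 3.75 × 10⁶.
7.43 × 10⁷ PFU/mL / 3.75 × 10⁶ = 19.8 PFU/mL.

19.8 PFU/mL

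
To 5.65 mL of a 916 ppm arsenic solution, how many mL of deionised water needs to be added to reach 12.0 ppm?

V₂ = C₁V₁/C₂ = 916 × 5.65 / 12.0 = 431 mL.
Diluent to add = V₂ − V₁ = 431 − 5.65 = 426 mL.

426 mL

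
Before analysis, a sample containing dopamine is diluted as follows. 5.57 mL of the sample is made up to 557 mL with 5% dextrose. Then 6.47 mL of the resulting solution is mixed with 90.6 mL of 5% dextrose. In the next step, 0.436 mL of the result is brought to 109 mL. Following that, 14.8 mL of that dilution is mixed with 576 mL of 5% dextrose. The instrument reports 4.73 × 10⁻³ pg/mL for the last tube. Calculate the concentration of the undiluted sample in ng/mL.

Overall dilution factor = 100 × 15.00 × 250 × 39.92 = 1.50 × 10⁷.
Original = 4.73 × 10⁻³ pg/mL × 1.50 × 10⁷ = 7.08 × 10⁴ pg/mL = 70.8 ng/mL.

70.8 ng/mL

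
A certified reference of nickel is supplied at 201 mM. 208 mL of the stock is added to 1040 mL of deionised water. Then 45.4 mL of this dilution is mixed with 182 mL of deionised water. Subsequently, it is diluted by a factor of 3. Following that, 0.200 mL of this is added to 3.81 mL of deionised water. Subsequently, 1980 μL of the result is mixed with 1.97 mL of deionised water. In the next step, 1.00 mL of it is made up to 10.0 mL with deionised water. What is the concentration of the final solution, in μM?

Overall dilution factor = 6 × 5.009 × 3 × 20.05 × 1.995 × 10 = 3.61 × 10⁴.
201 mM / 3.61 × 10⁴ = 5.57 × 10⁻³ mM = 5.57 μM.

5.57 μM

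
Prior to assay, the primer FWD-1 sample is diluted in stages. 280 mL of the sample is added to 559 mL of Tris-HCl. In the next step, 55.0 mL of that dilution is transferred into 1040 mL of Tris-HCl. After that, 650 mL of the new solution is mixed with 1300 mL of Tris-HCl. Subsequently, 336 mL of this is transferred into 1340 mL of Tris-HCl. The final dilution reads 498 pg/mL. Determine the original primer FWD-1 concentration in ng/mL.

445 ng/mL

Overall dilution factor = 2.996 × 19.91 × 3 × 4.988 = 893.
Original = 498 pg/mL × 893 = 4.45 × 10⁵ pg/mL = 445 ng/mL.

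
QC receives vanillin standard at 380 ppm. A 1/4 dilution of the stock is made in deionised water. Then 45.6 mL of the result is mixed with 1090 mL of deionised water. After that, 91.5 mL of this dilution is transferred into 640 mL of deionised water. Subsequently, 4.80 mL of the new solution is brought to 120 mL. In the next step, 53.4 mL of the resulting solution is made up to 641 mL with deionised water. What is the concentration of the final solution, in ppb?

Overall dilution factor = 4 × 24.90 × 7.995 × 25 × 12.00 = 2.39 × 10⁵.
380 ppm / 2.39 × 10⁵ = 1.59 × 10⁻³ ppm = 1.59 ppb.

1.59 ppb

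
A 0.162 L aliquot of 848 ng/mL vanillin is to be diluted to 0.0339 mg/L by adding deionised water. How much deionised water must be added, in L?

3.89 L

0.0339 mg/L = 33.9 ng/mL.
V₂ = C₁V₁/C₂ = 848 × 0.162 / 33.9 = 4.05 L.
Diluent to add = V₂ − V₁ = 4.05 − 0.162 = 3.89 L.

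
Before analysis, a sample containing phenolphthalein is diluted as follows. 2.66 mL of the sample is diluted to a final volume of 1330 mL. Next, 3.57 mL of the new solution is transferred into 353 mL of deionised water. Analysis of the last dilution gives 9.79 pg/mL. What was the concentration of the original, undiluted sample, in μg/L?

Overall dilution factor = 500 × 99.88 = 4.99 × 10⁴.
Original = 9.79 pg/mL × 4.99 × 10⁴ = 4.89 × 10⁵ pg/mL = 489 μg/L.

489 μg/L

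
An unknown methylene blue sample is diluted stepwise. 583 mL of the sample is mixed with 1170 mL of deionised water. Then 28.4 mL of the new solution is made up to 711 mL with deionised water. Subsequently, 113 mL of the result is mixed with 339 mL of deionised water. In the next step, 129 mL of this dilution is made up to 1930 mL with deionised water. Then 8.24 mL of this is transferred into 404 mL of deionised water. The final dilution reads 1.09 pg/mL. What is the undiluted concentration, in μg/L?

Overall dilution factor = 3.007 × 25.04 × 4 × 14.96 × 50.03 = 2.25 × 10⁵.
Original = 1.09 pg/mL × 2.25 × 10⁵ = 2.46 × 10⁵ pg/mL = 246 μg/L.

246 μg/L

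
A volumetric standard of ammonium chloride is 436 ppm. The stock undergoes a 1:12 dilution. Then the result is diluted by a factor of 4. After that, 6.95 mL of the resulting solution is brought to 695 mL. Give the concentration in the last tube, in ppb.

90.8 ppb

Overall dilution factor = 12 × 4 × 100 = 4800.
436 ppm / 4800 = 0.0908 ppm = 90.8 ppb.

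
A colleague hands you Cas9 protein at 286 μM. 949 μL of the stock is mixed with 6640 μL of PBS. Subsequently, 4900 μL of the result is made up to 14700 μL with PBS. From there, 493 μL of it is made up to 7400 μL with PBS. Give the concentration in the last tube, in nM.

794 nM

Overall dilution factor = 7.997 × 3 × 15.01 = 360.
286 μM / 360 = 0.794 μM = 794 nM.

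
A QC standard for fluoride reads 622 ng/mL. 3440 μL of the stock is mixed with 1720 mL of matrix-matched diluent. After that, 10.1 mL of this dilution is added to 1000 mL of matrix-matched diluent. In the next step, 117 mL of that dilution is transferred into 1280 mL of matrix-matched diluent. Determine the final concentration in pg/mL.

1.04 pg/mL

Overall dilution factor = 501 × 100.0 × 11.94 = 5.98 × 10⁵.
622 ng/mL / 5.98 × 10⁵ = 1.04 × 10⁻³ ng/mL = 1.04 pg/mL.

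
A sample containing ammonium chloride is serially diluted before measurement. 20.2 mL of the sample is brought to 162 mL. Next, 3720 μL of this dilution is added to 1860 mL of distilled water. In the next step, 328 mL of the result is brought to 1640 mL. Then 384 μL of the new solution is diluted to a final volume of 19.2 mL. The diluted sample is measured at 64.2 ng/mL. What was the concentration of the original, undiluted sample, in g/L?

64.5 g/L

Overall dilution factor = 8.020 × 501 × 5 × 50 = 1.00 × 10⁶.
Original = 64.2 ng/mL × 1.00 × 10⁶ = 6.45 × 10⁷ ng/mL = 64.5 g/L.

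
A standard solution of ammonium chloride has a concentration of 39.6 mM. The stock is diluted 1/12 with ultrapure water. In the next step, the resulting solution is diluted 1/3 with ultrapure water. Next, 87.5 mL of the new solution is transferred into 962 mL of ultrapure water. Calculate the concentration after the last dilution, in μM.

Overall dilution factor = 12 × 3 × 11.99 = 432.
39.6 mM / 432 = 0.0917 mM = 91.7 μM.

91.7 μM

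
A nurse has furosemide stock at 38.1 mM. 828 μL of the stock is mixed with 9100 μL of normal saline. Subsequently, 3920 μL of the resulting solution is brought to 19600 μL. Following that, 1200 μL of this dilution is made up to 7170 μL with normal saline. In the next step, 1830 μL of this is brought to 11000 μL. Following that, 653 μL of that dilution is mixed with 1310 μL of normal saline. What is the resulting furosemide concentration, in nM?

Overall dilution factor = 11.99 × 5 × 5.975 × 6.011 × 3.006 = 6473.
38.1 mM / 6473 = 5.89 × 10⁻³ mM = 5890 nM.

5890 nM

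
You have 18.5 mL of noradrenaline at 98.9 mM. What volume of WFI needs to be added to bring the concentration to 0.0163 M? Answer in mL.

0.0163 M = 16.3 mM.
V₂ = C₁V₁/C₂ = 98.9 × 18.5 / 16.3 = 112 mL.
Diluent to add = V₂ − V₁ = 112 − 18.5 = 93.7 mL.

93.7 mL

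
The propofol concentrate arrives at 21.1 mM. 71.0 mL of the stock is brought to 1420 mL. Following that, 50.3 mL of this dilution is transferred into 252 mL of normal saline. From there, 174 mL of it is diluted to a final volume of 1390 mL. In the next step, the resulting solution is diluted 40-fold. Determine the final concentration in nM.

Overall dilution factor = 20 × 6.010 × 7.989 × 40 = 3.84 × 10⁴.
21.1 mM / 3.84 × 10⁴ = 5.49 × 10⁻⁴ mM = 549 nM.

549 nM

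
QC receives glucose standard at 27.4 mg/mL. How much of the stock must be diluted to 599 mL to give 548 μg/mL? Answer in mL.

12.0 mL

548 μg/mL = 0.548 mg/mL.
V₁ = C₂V₂/C₁ = 0.548 × 599 / 27.4 = 12.0 mL.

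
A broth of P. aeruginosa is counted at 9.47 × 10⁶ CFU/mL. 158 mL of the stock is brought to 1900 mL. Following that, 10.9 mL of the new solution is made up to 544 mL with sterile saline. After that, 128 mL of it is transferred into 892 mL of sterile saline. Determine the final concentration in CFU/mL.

1980 CFU/mL

Overall dilution factor = 12.03 × 49.91 × 7.969 = 4783.
9.47 × 10⁶ CFU/mL / 4783 = 1980 CFU/mL.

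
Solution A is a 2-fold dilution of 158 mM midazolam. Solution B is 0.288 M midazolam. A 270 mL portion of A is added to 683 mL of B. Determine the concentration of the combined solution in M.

C_A = 158 mM / 2 = 79.0 mM.
C_B = 0.288 M = 288 mM.
C_mix = (C_A·V_A + C_B·V_B)/(V_A + V_B) = (79.0×270 + 288×683) / 953.0 = 229 mM = 0.229 M.

0.229 M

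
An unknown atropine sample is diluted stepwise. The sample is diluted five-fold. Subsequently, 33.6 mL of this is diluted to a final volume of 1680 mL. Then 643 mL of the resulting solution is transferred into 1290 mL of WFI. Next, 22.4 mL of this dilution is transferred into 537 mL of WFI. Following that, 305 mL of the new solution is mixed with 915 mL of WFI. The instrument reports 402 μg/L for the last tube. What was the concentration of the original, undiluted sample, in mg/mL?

Overall dilution factor = 5 × 50 × 3.006 × 24.97 × 4 = 7.51 × 10⁴.
Original = 402 μg/L × 7.51 × 10⁴ = 3.02 × 10⁷ μg/L = 30.2 mg/mL.

30.2 mg/mL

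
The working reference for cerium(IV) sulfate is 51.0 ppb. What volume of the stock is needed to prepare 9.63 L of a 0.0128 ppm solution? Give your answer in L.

0.0128 ppm = 12.8 ppb.
V₁ = C₂V₂/C₁ = 12.8 × 9.63 / 51.0 = 2.42 L.

2.42 L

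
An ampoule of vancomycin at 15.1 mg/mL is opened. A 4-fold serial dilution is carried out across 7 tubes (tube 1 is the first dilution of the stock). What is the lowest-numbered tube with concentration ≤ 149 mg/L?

Tube n has concentration 15.1 mg/mL / 4ⁿ.
Need 4ⁿ ≥ 15.1 mg/mL / 149 mg/L = 101, so n ≥ 3.33.
First such tube: n = 4.

tube 4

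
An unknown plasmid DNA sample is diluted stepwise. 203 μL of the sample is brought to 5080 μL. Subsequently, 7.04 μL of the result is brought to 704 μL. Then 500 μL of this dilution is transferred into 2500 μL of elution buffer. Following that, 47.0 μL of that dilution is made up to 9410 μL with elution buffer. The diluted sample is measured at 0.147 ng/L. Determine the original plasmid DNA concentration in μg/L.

442 μg/L

Overall dilution factor = 25.02 × 100 × 6 × 200.2 = 3.01 × 10⁶.
Original = 0.147 ng/L × 3.01 × 10⁶ = 4.42 × 10⁵ ng/L = 442 μg/L.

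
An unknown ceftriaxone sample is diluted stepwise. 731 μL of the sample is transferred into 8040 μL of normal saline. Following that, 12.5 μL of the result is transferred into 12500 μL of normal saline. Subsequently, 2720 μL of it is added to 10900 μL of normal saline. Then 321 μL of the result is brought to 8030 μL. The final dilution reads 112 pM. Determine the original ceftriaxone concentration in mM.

Overall dilution factor = 12.00 × 1001 × 5.007 × 25.02 = 1.50 × 10⁶.
Original = 112 pM × 1.50 × 10⁶ = 1.69 × 10⁸ pM = 0.169 mM.

0.169 mM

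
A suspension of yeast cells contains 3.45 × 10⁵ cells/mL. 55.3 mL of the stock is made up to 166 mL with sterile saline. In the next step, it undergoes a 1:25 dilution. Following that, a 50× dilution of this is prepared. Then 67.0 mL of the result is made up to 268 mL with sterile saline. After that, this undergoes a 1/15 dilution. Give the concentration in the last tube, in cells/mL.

Overall dilution factor = 3.002 × 25 × 50 × 4 × 15 = 2.25 × 10⁵.
3.45 × 10⁵ cells/mL / 2.25 × 10⁵ = 1.53 cells/mL.

1.53 cells/mL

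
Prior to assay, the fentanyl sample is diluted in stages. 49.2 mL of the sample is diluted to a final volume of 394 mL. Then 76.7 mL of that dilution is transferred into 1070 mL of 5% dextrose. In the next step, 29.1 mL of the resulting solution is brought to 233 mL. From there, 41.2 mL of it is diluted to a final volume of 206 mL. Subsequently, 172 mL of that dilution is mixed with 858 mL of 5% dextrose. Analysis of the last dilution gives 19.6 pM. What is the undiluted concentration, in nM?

Overall dilution factor = 8.008 × 14.95 × 8.007 × 5 × 5.988 = 2.87 × 10⁴.
Original = 19.6 pM × 2.87 × 10⁴ = 5.63 × 10⁵ pM = 563 nM.

563 nM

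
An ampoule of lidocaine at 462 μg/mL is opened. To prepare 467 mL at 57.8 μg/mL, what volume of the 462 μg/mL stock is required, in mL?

58.4 mL

V₁ = C₂V₂/C₁ = 57.8 × 467 / 462 = 58.4 mL.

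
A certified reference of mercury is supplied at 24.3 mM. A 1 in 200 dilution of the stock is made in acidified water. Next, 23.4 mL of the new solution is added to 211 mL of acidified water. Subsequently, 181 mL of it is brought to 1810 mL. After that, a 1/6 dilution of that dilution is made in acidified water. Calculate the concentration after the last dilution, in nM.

Overall dilution factor = 200 × 10.02 × 10 × 6 = 1.20 × 10⁵.
24.3 mM / 1.20 × 10⁵ = 2.02 × 10⁻⁴ mM = 202 nM.

202 nM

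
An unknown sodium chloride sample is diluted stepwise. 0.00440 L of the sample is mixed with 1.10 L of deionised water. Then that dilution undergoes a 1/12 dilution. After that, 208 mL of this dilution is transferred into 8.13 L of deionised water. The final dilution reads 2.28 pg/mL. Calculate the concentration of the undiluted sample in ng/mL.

275 ng/mL

Overall dilution factor = 251 × 12 × 40.09 = 1.21 × 10⁵.
Original = 2.28 pg/mL × 1.21 × 10⁵ = 2.75 × 10⁵ pg/mL = 275 ng/mL.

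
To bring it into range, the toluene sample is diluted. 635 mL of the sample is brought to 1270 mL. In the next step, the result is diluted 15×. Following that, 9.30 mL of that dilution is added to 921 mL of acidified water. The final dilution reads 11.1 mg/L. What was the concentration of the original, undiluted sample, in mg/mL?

Overall dilution factor = 2 × 15 × 100.0 = 3001.
Original = 11.1 mg/L × 3001 = 3.33 × 10⁴ mg/L = 33.3 mg/mL.

33.3 mg/mL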